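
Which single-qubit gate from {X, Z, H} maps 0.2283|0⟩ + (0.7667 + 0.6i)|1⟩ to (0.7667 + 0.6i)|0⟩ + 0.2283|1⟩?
X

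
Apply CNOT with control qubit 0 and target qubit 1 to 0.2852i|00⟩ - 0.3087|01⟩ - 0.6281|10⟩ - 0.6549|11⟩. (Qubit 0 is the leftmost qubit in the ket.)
0.2852i|00⟩ - 0.3087|01⟩ - 0.6549|10⟩ - 0.6281|11⟩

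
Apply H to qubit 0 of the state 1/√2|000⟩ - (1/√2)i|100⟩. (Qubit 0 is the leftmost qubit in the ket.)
(1/2 - (1/2)i)|000⟩ + (1/2 + (1/2)i)|100⟩

H on qubit 0 mixes each pair of kets that differ only in qubit 0: amplitudes (a, b) of (|…0…⟩, |…1…⟩) become ((a + b)/√2, (a − b)/√2). Kets absent from the input have amplitude 0.
(|000⟩, |100⟩): (a, b) = (1/√2, -(1/√2)i) → ((1/2 - (1/2)i), (1/2 + (1/2)i))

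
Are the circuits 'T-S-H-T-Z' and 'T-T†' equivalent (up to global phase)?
No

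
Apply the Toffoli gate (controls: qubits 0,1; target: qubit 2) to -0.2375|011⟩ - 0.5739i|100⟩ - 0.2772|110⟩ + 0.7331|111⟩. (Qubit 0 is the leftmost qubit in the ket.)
-0.2375|011⟩ - 0.5739i|100⟩ + 0.7331|110⟩ - 0.2772|111⟩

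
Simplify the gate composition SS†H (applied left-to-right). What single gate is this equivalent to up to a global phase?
H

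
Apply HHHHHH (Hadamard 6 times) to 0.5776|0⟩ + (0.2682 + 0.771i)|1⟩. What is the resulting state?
0.5776|0⟩ + (0.2682 + 0.771i)|1⟩

H² = I, so an even number of Hadamards cancels: H^6 = I and the state is unchanged.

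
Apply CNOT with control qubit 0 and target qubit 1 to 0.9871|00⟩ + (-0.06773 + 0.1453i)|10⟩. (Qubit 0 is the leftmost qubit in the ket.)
0.9871|00⟩ + (-0.06773 + 0.1453i)|11⟩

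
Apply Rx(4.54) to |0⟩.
-0.6436|0⟩ - 0.7654i|1⟩

Rx(4.54) = [[cos(θ/2), −i·sin(θ/2)], [−i·sin(θ/2), cos(θ/2)]]; θ = 4.54, cos(θ/2) ≈ -0.643608, sin(θ/2) ≈ 0.765355.
With a = amp(|0⟩) = 1 and b = amp(|1⟩) = 0:
new amp(|0⟩) = (-0.643608)·a + (-0.765355i)·b = -0.6436
new amp(|1⟩) = (-0.765355i)·a + (-0.643608)·b = -0.7654i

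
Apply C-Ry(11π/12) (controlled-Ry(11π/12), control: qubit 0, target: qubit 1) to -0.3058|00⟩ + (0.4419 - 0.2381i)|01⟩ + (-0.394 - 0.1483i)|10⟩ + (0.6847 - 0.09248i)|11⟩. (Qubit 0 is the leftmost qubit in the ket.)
-0.3058|00⟩ + (0.4419 - 0.2381i)|01⟩ + (-0.7303 + 0.07233i)|10⟩ + (-0.3013 - 0.1591i)|11⟩

C-Ry(11π/12) leaves the control-|0⟩ kets |00⟩, |01⟩ unchanged and applies Ry(11π/12) to qubit 1 on the control-|1⟩ pair (|10⟩, |11⟩).
Ry(11π/12) = [[cos(θ/2), −sin(θ/2)], [sin(θ/2), cos(θ/2)]]; θ = 11π/12, cos(θ/2) ≈ 0.130526, sin(θ/2) ≈ 0.991445.
With a = amp(|10⟩) = (-0.394 - 0.1483i) and b = amp(|11⟩) = (0.6847 - 0.09248i):
new amp(|10⟩) = (0.130526)·a + (-0.991445)·b = (-0.7303 + 0.07233i)
new amp(|11⟩) = (0.991445)·a + (0.130526)·b = (-0.3013 - 0.1591i)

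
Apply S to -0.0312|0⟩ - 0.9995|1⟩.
-0.0312|0⟩ - 0.9995i|1⟩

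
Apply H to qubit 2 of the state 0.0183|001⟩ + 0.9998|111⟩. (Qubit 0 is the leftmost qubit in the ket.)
0.01294|000⟩ - 0.01294|001⟩ + 0.707|110⟩ - 0.707|111⟩

H on qubit 2 mixes each pair of kets that differ only in qubit 2: amplitudes (a, b) of (|…0…⟩, |…1…⟩) become ((a + b)/√2, (a − b)/√2). Kets absent from the input have amplitude 0.
(|000⟩, |001⟩): (a, b) = (0, 0.0183) → (0.01294, -0.01294)
(|110⟩, |111⟩): (a, b) = (0, 0.9998) → (0.707, -0.707)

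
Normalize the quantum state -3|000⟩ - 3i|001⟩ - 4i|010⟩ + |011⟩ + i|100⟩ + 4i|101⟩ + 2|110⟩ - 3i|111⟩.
-0.3721|000⟩ - 0.3721i|001⟩ - 0.4961i|010⟩ + 0.124|011⟩ + 0.124i|100⟩ + 0.4961i|101⟩ + 0.2481|110⟩ - 0.3721i|111⟩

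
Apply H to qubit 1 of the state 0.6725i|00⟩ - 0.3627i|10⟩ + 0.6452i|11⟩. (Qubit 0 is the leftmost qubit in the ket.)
0.4755i|00⟩ + 0.4755i|01⟩ + 0.1998i|10⟩ - 0.7127i|11⟩

H on qubit 1 mixes each pair of kets that differ only in qubit 1: amplitudes (a, b) of (|…0…⟩, |…1…⟩) become ((a + b)/√2, (a − b)/√2). Kets absent from the input have amplitude 0.
(|00⟩, |01⟩): (a, b) = (0.6725i, 0) → (0.4755i, 0.4755i)
(|10⟩, |11⟩): (a, b) = (-0.3627i, 0.6452i) → (0.1998i, -0.7127i)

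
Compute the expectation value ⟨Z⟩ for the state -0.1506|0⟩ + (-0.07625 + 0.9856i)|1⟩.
-0.9545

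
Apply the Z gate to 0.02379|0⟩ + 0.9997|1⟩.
0.02379|0⟩ - 0.9997|1⟩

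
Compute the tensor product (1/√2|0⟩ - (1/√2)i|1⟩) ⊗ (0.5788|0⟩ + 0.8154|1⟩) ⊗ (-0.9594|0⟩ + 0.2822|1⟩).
-0.3927|000⟩ + 0.1155|001⟩ - 0.5532|010⟩ + 0.1627|011⟩ + 0.3927i|100⟩ - 0.1155i|101⟩ + 0.5532i|110⟩ - 0.1627i|111⟩

amp(|b₁b₂…⟩) = product of the factor amplitudes for bits b₁, b₂, …; only kets whose every factor amplitude is nonzero survive.
|000⟩: (1/√2)(0.5788)(-0.9594) = -0.3927
|001⟩: (1/√2)(0.5788)(0.2822) = 0.1155
|010⟩: (1/√2)(0.8154)(-0.9594) = -0.5532
|011⟩: (1/√2)(0.8154)(0.2822) = 0.1627
|100⟩: (-(1/√2)i)(0.5788)(-0.9594) = 0.3927i
|101⟩: (-(1/√2)i)(0.5788)(0.2822) = -0.1155i
|110⟩: (-(1/√2)i)(0.8154)(-0.9594) = 0.5532i
|111⟩: (-(1/√2)i)(0.8154)(0.2822) = -0.1627i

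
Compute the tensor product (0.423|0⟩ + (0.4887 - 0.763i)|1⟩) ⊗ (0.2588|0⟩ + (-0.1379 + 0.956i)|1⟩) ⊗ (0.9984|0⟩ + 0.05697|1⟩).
0.1093|000⟩ + 0.006237|001⟩ + (-0.05824 + 0.4037i)|010⟩ + (-0.003323 + 0.02304i)|011⟩ + (0.1263 - 0.1971i)|100⟩ + (0.007205 - 0.01125i)|101⟩ + (0.661 + 0.5715i)|110⟩ + (0.03772 + 0.03261i)|111⟩

amp(|b₁b₂…⟩) = product of the factor amplitudes for bits b₁, b₂, …; only kets whose every factor amplitude is nonzero survive.
|000⟩: (0.423)(0.2588)(0.9984) = 0.1093
|001⟩: (0.423)(0.2588)(0.05697) = 0.006237
|010⟩: (0.423)(-0.1379 + 0.956i)(0.9984) = (-0.05824 + 0.4037i)
|011⟩: (0.423)(-0.1379 + 0.956i)(0.05697) = (-0.003323 + 0.02304i)
|100⟩: (0.4887 - 0.763i)(0.2588)(0.9984) = (0.1263 - 0.1971i)
|101⟩: (0.4887 - 0.763i)(0.2588)(0.05697) = (0.007205 - 0.01125i)
|110⟩: (0.4887 - 0.763i)(-0.1379 + 0.956i)(0.9984) = (0.661 + 0.5715i)
|111⟩: (0.4887 - 0.763i)(-0.1379 + 0.956i)(0.05697) = (0.03772 + 0.03261i)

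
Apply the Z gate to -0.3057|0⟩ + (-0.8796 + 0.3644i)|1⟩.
-0.3057|0⟩ + (0.8796 - 0.3644i)|1⟩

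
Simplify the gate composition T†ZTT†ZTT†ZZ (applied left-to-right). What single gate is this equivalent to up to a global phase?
T†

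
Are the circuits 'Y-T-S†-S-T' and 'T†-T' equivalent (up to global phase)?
No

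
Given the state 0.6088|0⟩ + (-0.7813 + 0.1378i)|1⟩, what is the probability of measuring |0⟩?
0.3706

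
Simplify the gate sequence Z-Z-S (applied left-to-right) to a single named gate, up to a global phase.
S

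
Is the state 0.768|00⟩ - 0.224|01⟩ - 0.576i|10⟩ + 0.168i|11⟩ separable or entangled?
Separable

Writing the state as a|00⟩ + b|01⟩ + c|10⟩ + d|11⟩, it is a product state iff ad − bc = 0.
Here (a, b, c, d) = (0.768, -0.224, -0.576i, 0.168i): ad − bc = (0.768)(0.168i) − (-0.224)(-0.576i) = 0, so the state is separable.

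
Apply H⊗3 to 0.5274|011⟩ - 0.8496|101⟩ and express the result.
-0.1139|000⟩ + 0.1139|001⟩ - 0.4868|010⟩ + 0.4868|011⟩ + 0.4868|100⟩ - 0.4868|101⟩ + 0.1139|110⟩ - 0.1139|111⟩

H⊗3 gives amp(|y⟩) = (1/2√2) Σ_x (−1)^(x·y) amp(|x⟩), where x·y is the number of positions in which both x and y have a 1.
|000⟩: (0.5274 - 0.8496)/(2√2) = -0.1139
|001⟩: (-0.5274 + 0.8496)/(2√2) = 0.1139
|010⟩: (-0.5274 - 0.8496)/(2√2) = -0.4868
|011⟩: (0.5274 + 0.8496)/(2√2) = 0.4868
|100⟩: (0.5274 + 0.8496)/(2√2) = 0.4868
|101⟩: (-0.5274 - 0.8496)/(2√2) = -0.4868
|110⟩: (-0.5274 + 0.8496)/(2√2) = 0.1139
|111⟩: (0.5274 - 0.8496)/(2√2) = -0.1139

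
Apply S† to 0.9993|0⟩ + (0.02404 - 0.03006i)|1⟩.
0.9993|0⟩ + (-0.03006 - 0.02404i)|1⟩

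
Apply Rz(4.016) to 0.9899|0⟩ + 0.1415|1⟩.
(-0.4191 - 0.8968i)|0⟩ + (-0.05991 + 0.1282i)|1⟩

Rz(4.016) = [[e^(−iθ/2), 0], [0, e^(iθ/2)]] with e^(±iθ/2) = cos(θ/2) ± i·sin(θ/2); θ = 4.016, cos(θ/2) ≈ -0.423408, sin(θ/2) ≈ 0.905939.
With a = amp(|0⟩) = 0.9899 and b = amp(|1⟩) = 0.1415:
new amp(|0⟩) = (-0.423408 - 0.905939i)·a = (-0.4191 - 0.8968i)
new amp(|1⟩) = (-0.423408 + 0.905939i)·b = (-0.05991 + 0.1282i)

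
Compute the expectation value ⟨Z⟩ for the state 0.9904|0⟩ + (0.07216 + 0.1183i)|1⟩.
0.9617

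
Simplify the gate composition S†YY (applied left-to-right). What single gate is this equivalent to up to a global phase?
S†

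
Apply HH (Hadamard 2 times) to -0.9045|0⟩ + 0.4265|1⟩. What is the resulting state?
-0.9045|0⟩ + 0.4265|1⟩

H² = I, so an even number of Hadamards cancels: H^2 = I and the state is unchanged.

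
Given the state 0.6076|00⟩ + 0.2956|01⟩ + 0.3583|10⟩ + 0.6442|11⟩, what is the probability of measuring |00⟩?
0.3692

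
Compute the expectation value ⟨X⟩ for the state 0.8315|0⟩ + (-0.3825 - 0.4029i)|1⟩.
-0.6361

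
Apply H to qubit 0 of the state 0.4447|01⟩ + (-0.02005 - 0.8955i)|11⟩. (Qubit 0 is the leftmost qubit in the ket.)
(0.3003 - 0.6332i)|01⟩ + (0.3286 + 0.6332i)|11⟩

H on qubit 0 mixes each pair of kets that differ only in qubit 0: amplitudes (a, b) of (|…0…⟩, |…1…⟩) become ((a + b)/√2, (a − b)/√2). Kets absent from the input have amplitude 0.
(|01⟩, |11⟩): (a, b) = (0.4447, (-0.02005 - 0.8955i)) → ((0.3003 - 0.6332i), (0.3286 + 0.6332i))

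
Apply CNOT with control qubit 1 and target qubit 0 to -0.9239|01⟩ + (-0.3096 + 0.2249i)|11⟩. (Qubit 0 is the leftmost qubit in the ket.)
(-0.3096 + 0.2249i)|01⟩ - 0.9239|11⟩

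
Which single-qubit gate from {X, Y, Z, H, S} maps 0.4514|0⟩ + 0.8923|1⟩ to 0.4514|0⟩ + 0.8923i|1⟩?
S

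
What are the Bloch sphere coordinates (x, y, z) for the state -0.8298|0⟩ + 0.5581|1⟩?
(-0.9262, 0, 0.3771)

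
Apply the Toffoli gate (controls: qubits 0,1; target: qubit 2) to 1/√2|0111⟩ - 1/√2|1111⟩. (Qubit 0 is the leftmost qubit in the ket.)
1/√2|0111⟩ - 1/√2|1101⟩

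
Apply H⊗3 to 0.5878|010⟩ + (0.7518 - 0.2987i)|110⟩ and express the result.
(0.4736 - 0.1056i)|000⟩ + (0.4736 - 0.1056i)|001⟩ + (-0.4736 + 0.1056i)|010⟩ + (-0.4736 + 0.1056i)|011⟩ + (-0.05798 + 0.1056i)|100⟩ + (-0.05798 + 0.1056i)|101⟩ + (0.05798 - 0.1056i)|110⟩ + (0.05798 - 0.1056i)|111⟩

H⊗3 gives amp(|y⟩) = (1/2√2) Σ_x (−1)^(x·y) amp(|x⟩), where x·y is the number of positions in which both x and y have a 1.
|000⟩: (0.5878 + (0.7518 - 0.2987i))/(2√2) = (0.4736 - 0.1056i)
|001⟩: (0.5878 + (0.7518 - 0.2987i))/(2√2) = (0.4736 - 0.1056i)
|010⟩: (-0.5878 - (0.7518 - 0.2987i))/(2√2) = (-0.4736 + 0.1056i)
|011⟩: (-0.5878 - (0.7518 - 0.2987i))/(2√2) = (-0.4736 + 0.1056i)
|100⟩: (0.5878 - (0.7518 - 0.2987i))/(2√2) = (-0.05798 + 0.1056i)
|101⟩: (0.5878 - (0.7518 - 0.2987i))/(2√2) = (-0.05798 + 0.1056i)
|110⟩: (-0.5878 + (0.7518 - 0.2987i))/(2√2) = (0.05798 - 0.1056i)
|111⟩: (-0.5878 + (0.7518 - 0.2987i))/(2√2) = (0.05798 - 0.1056i)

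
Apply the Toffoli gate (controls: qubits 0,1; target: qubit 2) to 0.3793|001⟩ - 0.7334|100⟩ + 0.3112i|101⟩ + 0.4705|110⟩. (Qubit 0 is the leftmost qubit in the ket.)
0.3793|001⟩ - 0.7334|100⟩ + 0.3112i|101⟩ + 0.4705|111⟩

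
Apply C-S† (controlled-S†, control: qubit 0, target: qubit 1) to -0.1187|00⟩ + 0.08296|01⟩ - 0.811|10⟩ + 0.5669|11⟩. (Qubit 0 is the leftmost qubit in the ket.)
-0.1187|00⟩ + 0.08296|01⟩ - 0.811|10⟩ - 0.5669i|11⟩

C-S† leaves the control-|0⟩ kets |00⟩, |01⟩ unchanged and applies S† to qubit 1 on the control-|1⟩ pair (|10⟩, |11⟩).
S† = [[1, 0], [0, -i]].
With a = amp(|10⟩) = -0.811 and b = amp(|11⟩) = 0.5669:
new amp(|10⟩) = (1)·a = -0.811
new amp(|11⟩) = (-i)·b = -0.5669i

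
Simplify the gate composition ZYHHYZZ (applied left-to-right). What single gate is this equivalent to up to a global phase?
Z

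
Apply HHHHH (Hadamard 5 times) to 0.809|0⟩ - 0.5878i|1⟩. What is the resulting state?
(0.572 - 0.4156i)|0⟩ + (0.572 + 0.4156i)|1⟩

H² = I, so H^5 = H: a single Hadamard. With (a, b) = (0.809, -0.5878i), H gives ((a + b)/√2, (a − b)/√2) = ((0.572 - 0.4156i), (0.572 + 0.4156i)).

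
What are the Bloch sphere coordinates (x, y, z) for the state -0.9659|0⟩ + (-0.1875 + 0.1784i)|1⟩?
(0.3622, -0.3446, 0.866)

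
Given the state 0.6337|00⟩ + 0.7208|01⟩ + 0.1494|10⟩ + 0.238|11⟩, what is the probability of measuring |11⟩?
0.05664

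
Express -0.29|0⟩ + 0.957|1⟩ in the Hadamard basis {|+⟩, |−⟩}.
0.4716|+⟩ - 0.8818|−⟩

With |ψ⟩ = α|0⟩ + β|1⟩, the Hadamard-basis coefficients are ⟨+|ψ⟩ = (α + β)/√2 and ⟨−|ψ⟩ = (α − β)/√2.
Here α = -0.29, β = 0.957: (α + β)/√2 = 0.4716, (α − β)/√2 = -0.8818.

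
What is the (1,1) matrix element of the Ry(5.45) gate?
-0.9145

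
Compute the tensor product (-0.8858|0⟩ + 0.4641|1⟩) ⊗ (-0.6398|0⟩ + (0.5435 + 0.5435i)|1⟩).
0.5667|00⟩ + (-0.4814 - 0.4814i)|01⟩ - 0.2969|10⟩ + (0.2522 + 0.2522i)|11⟩

amp(|b₁b₂…⟩) = product of the factor amplitudes for bits b₁, b₂, …; only kets whose every factor amplitude is nonzero survive.
|00⟩: (-0.8858)(-0.6398) = 0.5667
|01⟩: (-0.8858)(0.5435 + 0.5435i) = (-0.4814 - 0.4814i)
|10⟩: (0.4641)(-0.6398) = -0.2969
|11⟩: (0.4641)(0.5435 + 0.5435i) = (0.2522 + 0.2522i)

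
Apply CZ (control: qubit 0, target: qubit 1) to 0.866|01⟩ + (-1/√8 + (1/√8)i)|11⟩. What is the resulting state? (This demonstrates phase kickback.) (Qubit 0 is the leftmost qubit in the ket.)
0.866|01⟩ + (1/√8 - (1/√8)i)|11⟩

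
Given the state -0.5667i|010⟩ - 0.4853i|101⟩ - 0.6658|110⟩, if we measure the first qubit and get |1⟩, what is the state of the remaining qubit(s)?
-0.589i|01⟩ - 0.8081|10⟩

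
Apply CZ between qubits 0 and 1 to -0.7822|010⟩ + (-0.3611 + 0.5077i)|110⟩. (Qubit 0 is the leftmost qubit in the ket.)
-0.7822|010⟩ + (0.3611 - 0.5077i)|110⟩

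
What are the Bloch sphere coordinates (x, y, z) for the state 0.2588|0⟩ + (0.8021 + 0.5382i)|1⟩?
(0.4152, 0.2786, -0.866)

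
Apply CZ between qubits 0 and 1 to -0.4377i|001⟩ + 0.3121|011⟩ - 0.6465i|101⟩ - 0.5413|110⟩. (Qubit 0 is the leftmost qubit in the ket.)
-0.4377i|001⟩ + 0.3121|011⟩ - 0.6465i|101⟩ + 0.5413|110⟩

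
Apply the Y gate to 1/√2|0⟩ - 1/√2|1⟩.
(1/√2)i|0⟩ + (1/√2)i|1⟩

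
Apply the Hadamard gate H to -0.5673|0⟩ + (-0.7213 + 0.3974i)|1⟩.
(-0.9112 + 0.281i)|0⟩ + (0.1089 - 0.281i)|1⟩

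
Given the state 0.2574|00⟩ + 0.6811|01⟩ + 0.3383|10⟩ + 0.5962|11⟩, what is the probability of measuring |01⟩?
0.4639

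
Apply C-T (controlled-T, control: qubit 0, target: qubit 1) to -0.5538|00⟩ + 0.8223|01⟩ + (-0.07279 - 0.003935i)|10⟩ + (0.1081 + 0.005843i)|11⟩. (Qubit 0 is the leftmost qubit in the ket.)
-0.5538|00⟩ + 0.8223|01⟩ + (-0.07279 - 0.003935i)|10⟩ + (0.07231 + 0.08057i)|11⟩

C-T leaves the control-|0⟩ kets |00⟩, |01⟩ unchanged and applies T to qubit 1 on the control-|1⟩ pair (|10⟩, |11⟩).
T = [[1, 0], [0, (1/√2 + (1/√2)i)]].
With a = amp(|10⟩) = (-0.07279 - 0.003935i) and b = amp(|11⟩) = (0.1081 + 0.005843i):
new amp(|10⟩) = (1)·a = (-0.07279 - 0.003935i)
new amp(|11⟩) = (1/√2 + (1/√2)i)·b = (0.07231 + 0.08057i)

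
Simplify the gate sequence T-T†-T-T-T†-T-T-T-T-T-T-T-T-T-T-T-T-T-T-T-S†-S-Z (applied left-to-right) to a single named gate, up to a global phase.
Z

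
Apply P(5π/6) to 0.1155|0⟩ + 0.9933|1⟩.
0.1155|0⟩ + (-0.8602 + 0.4967i)|1⟩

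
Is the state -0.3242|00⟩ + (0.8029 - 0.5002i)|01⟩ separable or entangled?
Separable

Writing the state as a|00⟩ + b|01⟩ + c|10⟩ + d|11⟩, it is a product state iff ad − bc = 0.
Here (a, b, c, d) = (-0.3242, (0.8029 - 0.5002i), 0, 0): ad − bc = (-0.3242)(0) − (0.8029 - 0.5002i)(0) = 0, so the state is separable.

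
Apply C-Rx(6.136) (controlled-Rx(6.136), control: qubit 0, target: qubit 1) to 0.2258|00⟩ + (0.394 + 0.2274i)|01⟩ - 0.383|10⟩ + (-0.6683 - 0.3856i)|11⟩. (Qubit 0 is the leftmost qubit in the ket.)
0.2258|00⟩ + (0.394 + 0.2274i)|01⟩ + (0.3536 + 0.04914i)|10⟩ + (0.6665 + 0.4127i)|11⟩

C-Rx(6.136) leaves the control-|0⟩ kets |00⟩, |01⟩ unchanged and applies Rx(6.136) to qubit 1 on the control-|1⟩ pair (|10⟩, |11⟩).
Rx(6.136) = [[cos(θ/2), −i·sin(θ/2)], [−i·sin(θ/2), cos(θ/2)]]; θ = 6.136, cos(θ/2) ≈ -0.997293, sin(θ/2) ≈ 0.0735262.
With a = amp(|10⟩) = -0.383 and b = amp(|11⟩) = (-0.6683 - 0.3856i):
new amp(|10⟩) = (-0.997293)·a + (-0.0735262i)·b = (0.3536 + 0.04914i)
new amp(|11⟩) = (-0.0735262i)·a + (-0.997293)·b = (0.6665 + 0.4127i)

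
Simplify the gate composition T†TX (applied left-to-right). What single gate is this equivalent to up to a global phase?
X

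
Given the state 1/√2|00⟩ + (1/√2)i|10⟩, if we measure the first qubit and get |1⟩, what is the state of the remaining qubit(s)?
i|0⟩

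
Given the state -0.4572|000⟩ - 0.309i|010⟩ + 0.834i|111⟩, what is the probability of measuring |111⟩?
0.6956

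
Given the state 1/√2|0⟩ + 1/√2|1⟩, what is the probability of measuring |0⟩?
1/2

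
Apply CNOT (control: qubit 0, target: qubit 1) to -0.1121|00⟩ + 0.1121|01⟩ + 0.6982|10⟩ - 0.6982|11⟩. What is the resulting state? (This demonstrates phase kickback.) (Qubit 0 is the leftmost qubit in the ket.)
-0.1121|00⟩ + 0.1121|01⟩ - 0.6982|10⟩ + 0.6982|11⟩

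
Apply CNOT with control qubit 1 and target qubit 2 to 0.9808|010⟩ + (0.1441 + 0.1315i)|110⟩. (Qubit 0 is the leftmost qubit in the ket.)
0.9808|011⟩ + (0.1441 + 0.1315i)|111⟩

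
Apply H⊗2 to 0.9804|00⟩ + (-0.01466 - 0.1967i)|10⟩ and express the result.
(0.4829 - 0.09835i)|00⟩ + (0.4829 - 0.09835i)|01⟩ + (0.4975 + 0.09835i)|10⟩ + (0.4975 + 0.09835i)|11⟩

H⊗2 gives amp(|y⟩) = (1/2) Σ_x (−1)^(x·y) amp(|x⟩), where x·y is the number of positions in which both x and y have a 1.
|00⟩: (0.9804 + (-0.01466 - 0.1967i))/2 = (0.4829 - 0.09835i)
|01⟩: (0.9804 + (-0.01466 - 0.1967i))/2 = (0.4829 - 0.09835i)
|10⟩: (0.9804 - (-0.01466 - 0.1967i))/2 = (0.4975 + 0.09835i)
|11⟩: (0.9804 - (-0.01466 - 0.1967i))/2 = (0.4975 + 0.09835i)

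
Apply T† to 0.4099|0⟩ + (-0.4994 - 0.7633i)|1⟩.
0.4099|0⟩ + (-0.8929 - 0.1866i)|1⟩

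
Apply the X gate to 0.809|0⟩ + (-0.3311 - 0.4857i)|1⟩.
(-0.3311 - 0.4857i)|0⟩ + 0.809|1⟩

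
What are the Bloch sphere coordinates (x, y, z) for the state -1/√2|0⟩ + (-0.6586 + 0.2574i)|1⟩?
(0.9314, -0.364, -0.00000872)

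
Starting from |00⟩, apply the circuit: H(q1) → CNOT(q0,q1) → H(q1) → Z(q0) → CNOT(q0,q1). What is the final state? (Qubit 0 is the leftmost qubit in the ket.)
|00⟩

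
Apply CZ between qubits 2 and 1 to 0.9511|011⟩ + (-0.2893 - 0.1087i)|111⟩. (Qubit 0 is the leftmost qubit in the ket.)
-0.9511|011⟩ + (0.2893 + 0.1087i)|111⟩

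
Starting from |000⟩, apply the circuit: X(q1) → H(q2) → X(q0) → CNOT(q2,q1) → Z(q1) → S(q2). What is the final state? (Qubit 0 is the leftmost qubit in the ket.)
(1/√2)i|101⟩ - 1/√2|110⟩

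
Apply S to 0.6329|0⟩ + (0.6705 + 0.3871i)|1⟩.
0.6329|0⟩ + (-0.3871 + 0.6705i)|1⟩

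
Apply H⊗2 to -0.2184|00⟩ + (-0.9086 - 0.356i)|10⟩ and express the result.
(-0.5635 - 0.178i)|00⟩ + (-0.5635 - 0.178i)|01⟩ + (0.3451 + 0.178i)|10⟩ + (0.3451 + 0.178i)|11⟩

H⊗2 gives amp(|y⟩) = (1/2) Σ_x (−1)^(x·y) amp(|x⟩), where x·y is the number of positions in which both x and y have a 1.
|00⟩: (-0.2184 + (-0.9086 - 0.356i))/2 = (-0.5635 - 0.178i)
|01⟩: (-0.2184 + (-0.9086 - 0.356i))/2 = (-0.5635 - 0.178i)
|10⟩: (-0.2184 - (-0.9086 - 0.356i))/2 = (0.3451 + 0.178i)
|11⟩: (-0.2184 - (-0.9086 - 0.356i))/2 = (0.3451 + 0.178i)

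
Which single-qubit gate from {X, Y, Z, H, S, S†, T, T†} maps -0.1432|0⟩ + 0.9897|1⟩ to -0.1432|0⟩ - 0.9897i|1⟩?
S†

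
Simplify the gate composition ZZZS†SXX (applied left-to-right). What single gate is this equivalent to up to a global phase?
Z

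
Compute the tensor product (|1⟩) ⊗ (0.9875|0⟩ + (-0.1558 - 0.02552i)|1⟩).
0.9875|10⟩ + (-0.1558 - 0.02552i)|11⟩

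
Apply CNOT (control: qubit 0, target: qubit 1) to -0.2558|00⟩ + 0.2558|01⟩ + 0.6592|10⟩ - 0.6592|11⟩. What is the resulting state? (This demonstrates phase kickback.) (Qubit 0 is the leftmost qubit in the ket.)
-0.2558|00⟩ + 0.2558|01⟩ - 0.6592|10⟩ + 0.6592|11⟩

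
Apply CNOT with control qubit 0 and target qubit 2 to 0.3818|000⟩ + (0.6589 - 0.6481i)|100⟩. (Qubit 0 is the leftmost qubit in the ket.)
0.3818|000⟩ + (0.6589 - 0.6481i)|101⟩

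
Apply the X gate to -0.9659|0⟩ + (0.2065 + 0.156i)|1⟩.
(0.2065 + 0.156i)|0⟩ - 0.9659|1⟩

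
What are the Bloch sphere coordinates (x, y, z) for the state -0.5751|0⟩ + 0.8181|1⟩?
(-0.941, 0, -0.3385)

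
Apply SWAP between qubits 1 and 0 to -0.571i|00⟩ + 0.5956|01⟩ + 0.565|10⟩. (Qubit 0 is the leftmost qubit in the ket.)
-0.571i|00⟩ + 0.565|01⟩ + 0.5956|10⟩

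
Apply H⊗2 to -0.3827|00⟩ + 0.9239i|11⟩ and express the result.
(-0.1914 + 0.462i)|00⟩ + (-0.1914 - 0.462i)|01⟩ + (-0.1914 - 0.462i)|10⟩ + (-0.1914 + 0.462i)|11⟩

H⊗2 gives amp(|y⟩) = (1/2) Σ_x (−1)^(x·y) amp(|x⟩), where x·y is the number of positions in which both x and y have a 1.
|00⟩: (-0.3827 + 0.9239i)/2 = (-0.1914 + 0.462i)
|01⟩: (-0.3827 - 0.9239i)/2 = (-0.1914 - 0.462i)
|10⟩: (-0.3827 - 0.9239i)/2 = (-0.1914 - 0.462i)
|11⟩: (-0.3827 + 0.9239i)/2 = (-0.1914 + 0.462i)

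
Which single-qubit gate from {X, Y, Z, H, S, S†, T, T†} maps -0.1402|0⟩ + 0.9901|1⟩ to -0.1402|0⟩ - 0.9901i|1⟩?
S†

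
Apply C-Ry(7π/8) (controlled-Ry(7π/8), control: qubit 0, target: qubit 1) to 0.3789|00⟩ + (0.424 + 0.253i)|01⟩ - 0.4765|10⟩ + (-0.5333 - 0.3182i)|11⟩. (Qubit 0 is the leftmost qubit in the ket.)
0.3789|00⟩ + (0.424 + 0.253i)|01⟩ + (0.4301 + 0.3121i)|10⟩ + (-0.5714 - 0.06208i)|11⟩

C-Ry(7π/8) leaves the control-|0⟩ kets |00⟩, |01⟩ unchanged and applies Ry(7π/8) to qubit 1 on the control-|1⟩ pair (|10⟩, |11⟩).
Ry(7π/8) = [[cos(θ/2), −sin(θ/2)], [sin(θ/2), cos(θ/2)]]; θ = 7π/8, cos(θ/2) ≈ 0.19509, sin(θ/2) ≈ 0.980785.
With a = amp(|10⟩) = -0.4765 and b = amp(|11⟩) = (-0.5333 - 0.3182i):
new amp(|10⟩) = (0.19509)·a + (-0.980785)·b = (0.4301 + 0.3121i)
new amp(|11⟩) = (0.980785)·a + (0.19509)·b = (-0.5714 - 0.06208i)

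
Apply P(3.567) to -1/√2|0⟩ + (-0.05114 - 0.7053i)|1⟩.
-1/√2|0⟩ + (-0.2445 + 0.6635i)|1⟩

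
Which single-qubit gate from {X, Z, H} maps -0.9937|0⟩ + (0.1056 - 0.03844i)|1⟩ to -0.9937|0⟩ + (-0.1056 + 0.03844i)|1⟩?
Z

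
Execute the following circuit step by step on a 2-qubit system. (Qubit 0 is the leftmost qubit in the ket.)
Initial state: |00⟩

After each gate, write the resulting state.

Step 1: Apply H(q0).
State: 1/√2|00⟩ + 1/√2|10⟩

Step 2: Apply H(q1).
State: 1/2|00⟩ + 1/2|01⟩ + 1/2|10⟩ + 1/2|11⟩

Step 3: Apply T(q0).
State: 1/2|00⟩ + 1/2|01⟩ + (1/√8 + (1/√8)i)|10⟩ + (1/√8 + (1/√8)i)|11⟩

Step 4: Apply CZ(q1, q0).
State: 1/2|00⟩ + 1/2|01⟩ + (1/√8 + (1/√8)i)|10⟩ + (-1/√8 - (1/√8)i)|11⟩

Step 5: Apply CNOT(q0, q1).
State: 1/2|00⟩ + 1/2|01⟩ + (-1/√8 - (1/√8)i)|10⟩ + (1/√8 + (1/√8)i)|11⟩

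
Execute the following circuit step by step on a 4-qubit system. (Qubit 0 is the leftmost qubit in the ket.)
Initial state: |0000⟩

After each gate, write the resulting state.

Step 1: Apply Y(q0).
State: i|1000⟩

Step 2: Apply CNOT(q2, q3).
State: i|1000⟩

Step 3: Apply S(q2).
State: i|1000⟩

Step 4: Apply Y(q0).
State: |0000⟩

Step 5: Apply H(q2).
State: 1/√2|0000⟩ + 1/√2|0010⟩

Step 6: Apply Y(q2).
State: -(1/√2)i|0000⟩ + (1/√2)i|0010⟩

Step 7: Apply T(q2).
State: -(1/√2)i|0000⟩ + (-1/2 + (1/2)i)|0010⟩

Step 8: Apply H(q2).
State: (-1/√8 - 0.1464i)|0000⟩ + (1/√8 - 0.8536i)|0010⟩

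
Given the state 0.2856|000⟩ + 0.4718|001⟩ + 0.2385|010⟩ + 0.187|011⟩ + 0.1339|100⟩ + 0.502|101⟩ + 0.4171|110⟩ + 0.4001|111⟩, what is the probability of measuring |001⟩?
0.2226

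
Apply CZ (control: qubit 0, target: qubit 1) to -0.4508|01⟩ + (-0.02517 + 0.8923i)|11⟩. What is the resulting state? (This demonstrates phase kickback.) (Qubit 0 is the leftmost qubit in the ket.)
-0.4508|01⟩ + (0.02517 - 0.8923i)|11⟩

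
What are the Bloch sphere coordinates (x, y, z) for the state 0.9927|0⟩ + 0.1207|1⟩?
(0.2396, 0, 0.9709)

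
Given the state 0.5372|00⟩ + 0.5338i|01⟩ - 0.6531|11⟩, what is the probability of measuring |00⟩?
0.2886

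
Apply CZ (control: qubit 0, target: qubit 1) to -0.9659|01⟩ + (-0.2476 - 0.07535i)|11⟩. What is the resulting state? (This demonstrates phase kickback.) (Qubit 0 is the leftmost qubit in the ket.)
-0.9659|01⟩ + (0.2476 + 0.07535i)|11⟩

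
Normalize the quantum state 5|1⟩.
|1⟩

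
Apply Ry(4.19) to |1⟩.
-0.8657|0⟩ - 0.5005|1⟩

Ry(4.19) = [[cos(θ/2), −sin(θ/2)], [sin(θ/2), cos(θ/2)]]; θ = 4.19, cos(θ/2) ≈ -0.500524, sin(θ/2) ≈ 0.865723.
With a = amp(|0⟩) = 0 and b = amp(|1⟩) = 1:
new amp(|0⟩) = (-0.500524)·a + (-0.865723)·b = -0.8657
new amp(|1⟩) = (0.865723)·a + (-0.500524)·b = -0.5005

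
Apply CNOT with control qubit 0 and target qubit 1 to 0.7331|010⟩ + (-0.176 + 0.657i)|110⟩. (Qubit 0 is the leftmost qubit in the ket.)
0.7331|010⟩ + (-0.176 + 0.657i)|100⟩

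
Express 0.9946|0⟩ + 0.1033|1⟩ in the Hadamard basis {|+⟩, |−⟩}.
0.7763|+⟩ + 0.6302|−⟩

With |ψ⟩ = α|0⟩ + β|1⟩, the Hadamard-basis coefficients are ⟨+|ψ⟩ = (α + β)/√2 and ⟨−|ψ⟩ = (α − β)/√2.
Here α = 0.9946, β = 0.1033: (α + β)/√2 = 0.7763, (α − β)/√2 = 0.6302.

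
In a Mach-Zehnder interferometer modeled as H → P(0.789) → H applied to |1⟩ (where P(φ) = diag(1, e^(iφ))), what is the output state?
(0.1477 - 0.3548i)|0⟩ + (0.8523 + 0.3548i)|1⟩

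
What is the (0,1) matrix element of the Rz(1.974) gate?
0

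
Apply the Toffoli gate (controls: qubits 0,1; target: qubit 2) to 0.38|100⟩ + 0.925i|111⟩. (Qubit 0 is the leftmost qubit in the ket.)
0.38|100⟩ + 0.925i|110⟩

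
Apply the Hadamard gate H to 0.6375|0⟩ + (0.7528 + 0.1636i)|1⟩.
(0.9831 + 0.1157i)|0⟩ + (-0.08153 - 0.1157i)|1⟩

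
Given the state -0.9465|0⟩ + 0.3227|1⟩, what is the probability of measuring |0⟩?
0.8959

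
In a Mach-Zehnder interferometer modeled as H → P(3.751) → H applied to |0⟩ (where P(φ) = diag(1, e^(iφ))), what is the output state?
(0.09001 - 0.2862i)|0⟩ + (0.91 + 0.2862i)|1⟩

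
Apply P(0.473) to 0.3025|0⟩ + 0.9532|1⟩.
0.3025|0⟩ + (0.8485 + 0.4342i)|1⟩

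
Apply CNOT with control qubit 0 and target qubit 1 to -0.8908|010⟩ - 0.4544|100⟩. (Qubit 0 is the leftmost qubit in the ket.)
-0.8908|010⟩ - 0.4544|110⟩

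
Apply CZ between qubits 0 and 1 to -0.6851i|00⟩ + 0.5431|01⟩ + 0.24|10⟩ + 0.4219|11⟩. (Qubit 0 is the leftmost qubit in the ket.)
-0.6851i|00⟩ + 0.5431|01⟩ + 0.24|10⟩ - 0.4219|11⟩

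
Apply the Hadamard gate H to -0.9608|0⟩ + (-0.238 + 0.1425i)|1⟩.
(-0.8477 + 0.1008i)|0⟩ + (-0.5111 - 0.1008i)|1⟩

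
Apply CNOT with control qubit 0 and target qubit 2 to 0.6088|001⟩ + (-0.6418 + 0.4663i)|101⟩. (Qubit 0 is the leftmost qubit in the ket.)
0.6088|001⟩ + (-0.6418 + 0.4663i)|100⟩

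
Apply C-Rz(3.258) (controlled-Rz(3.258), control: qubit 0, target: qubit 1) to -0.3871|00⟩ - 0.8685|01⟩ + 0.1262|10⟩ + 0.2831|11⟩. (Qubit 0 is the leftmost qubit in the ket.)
-0.3871|00⟩ - 0.8685|01⟩ + (-0.007341 - 0.126i)|10⟩ + (-0.01647 + 0.2826i)|11⟩

C-Rz(3.258) leaves the control-|0⟩ kets |00⟩, |01⟩ unchanged and applies Rz(3.258) to qubit 1 on the control-|1⟩ pair (|10⟩, |11⟩).
Rz(3.258) = [[e^(−iθ/2), 0], [0, e^(iθ/2)]] with e^(±iθ/2) = cos(θ/2) ± i·sin(θ/2); θ = 3.258, cos(θ/2) ≈ -0.0581708, sin(θ/2) ≈ 0.998307.
With a = amp(|10⟩) = 0.1262 and b = amp(|11⟩) = 0.2831:
new amp(|10⟩) = (-0.0581708 - 0.998307i)·a = (-0.007341 - 0.126i)
new amp(|11⟩) = (-0.0581708 + 0.998307i)·b = (-0.01647 + 0.2826i)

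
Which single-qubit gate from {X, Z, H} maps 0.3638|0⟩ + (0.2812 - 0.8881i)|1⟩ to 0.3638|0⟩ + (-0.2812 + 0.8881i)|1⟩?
Z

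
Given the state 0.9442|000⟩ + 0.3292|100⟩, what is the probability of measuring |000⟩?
0.8915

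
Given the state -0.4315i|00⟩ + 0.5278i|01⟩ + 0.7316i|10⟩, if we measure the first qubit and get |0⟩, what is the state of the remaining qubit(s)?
-0.6329i|0⟩ + 0.7742i|1⟩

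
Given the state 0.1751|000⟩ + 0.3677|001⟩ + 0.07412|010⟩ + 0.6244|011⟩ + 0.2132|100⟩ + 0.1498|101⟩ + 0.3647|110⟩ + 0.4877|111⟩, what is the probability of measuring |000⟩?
0.03066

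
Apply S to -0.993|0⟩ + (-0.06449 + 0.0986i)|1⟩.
-0.993|0⟩ + (-0.0986 - 0.06449i)|1⟩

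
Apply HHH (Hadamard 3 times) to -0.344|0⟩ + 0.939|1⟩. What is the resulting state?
0.4207|0⟩ - 0.9072|1⟩

H² = I, so H^3 = H: a single Hadamard. With (a, b) = (-0.344, 0.939), H gives ((a + b)/√2, (a − b)/√2) = (0.4207, -0.9072).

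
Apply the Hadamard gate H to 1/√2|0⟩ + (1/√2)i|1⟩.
(1/2 + (1/2)i)|0⟩ + (1/2 - (1/2)i)|1⟩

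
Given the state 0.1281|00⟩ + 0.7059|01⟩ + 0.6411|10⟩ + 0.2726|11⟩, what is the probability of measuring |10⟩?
0.411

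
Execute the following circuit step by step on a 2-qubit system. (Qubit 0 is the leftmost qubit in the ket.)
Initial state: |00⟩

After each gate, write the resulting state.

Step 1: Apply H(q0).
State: 1/√2|00⟩ + 1/√2|10⟩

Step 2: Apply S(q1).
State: 1/√2|00⟩ + 1/√2|10⟩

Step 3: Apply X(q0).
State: 1/√2|00⟩ + 1/√2|10⟩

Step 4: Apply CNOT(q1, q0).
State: 1/√2|00⟩ + 1/√2|10⟩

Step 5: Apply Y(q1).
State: (1/√2)i|01⟩ + (1/√2)i|11⟩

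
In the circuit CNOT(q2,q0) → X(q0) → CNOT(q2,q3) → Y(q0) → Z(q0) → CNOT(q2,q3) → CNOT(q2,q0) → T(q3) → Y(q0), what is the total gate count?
9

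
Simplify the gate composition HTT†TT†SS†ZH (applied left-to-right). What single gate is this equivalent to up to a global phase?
X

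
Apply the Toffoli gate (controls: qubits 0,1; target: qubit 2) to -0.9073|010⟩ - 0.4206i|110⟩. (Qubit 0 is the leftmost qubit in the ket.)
-0.9073|010⟩ - 0.4206i|111⟩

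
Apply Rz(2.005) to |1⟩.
(0.5382 + 0.8428i)|1⟩

Rz(2.005) = [[e^(−iθ/2), 0], [0, e^(iθ/2)]] with e^(±iθ/2) = cos(θ/2) ± i·sin(θ/2); θ = 2.005, cos(θ/2) ≈ 0.538197, sin(θ/2) ≈ 0.842819.
With a = amp(|0⟩) = 0 and b = amp(|1⟩) = 1:
new amp(|0⟩) = (0.538197 - 0.842819i)·a = 0
new amp(|1⟩) = (0.538197 + 0.842819i)·b = (0.5382 + 0.8428i)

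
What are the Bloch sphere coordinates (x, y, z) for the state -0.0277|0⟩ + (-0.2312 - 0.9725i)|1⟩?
(0.01281, 0.05388, -0.9984)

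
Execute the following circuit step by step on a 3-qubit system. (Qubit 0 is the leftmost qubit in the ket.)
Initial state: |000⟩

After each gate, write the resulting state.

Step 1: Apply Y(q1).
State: i|010⟩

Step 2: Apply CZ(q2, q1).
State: i|010⟩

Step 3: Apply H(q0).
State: (1/√2)i|010⟩ + (1/√2)i|110⟩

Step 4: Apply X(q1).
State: (1/√2)i|000⟩ + (1/√2)i|100⟩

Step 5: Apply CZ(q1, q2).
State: (1/√2)i|000⟩ + (1/√2)i|100⟩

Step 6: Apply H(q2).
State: (1/2)i|000⟩ + (1/2)i|001⟩ + (1/2)i|100⟩ + (1/2)i|101⟩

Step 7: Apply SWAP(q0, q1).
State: (1/2)i|000⟩ + (1/2)i|001⟩ + (1/2)i|010⟩ + (1/2)i|011⟩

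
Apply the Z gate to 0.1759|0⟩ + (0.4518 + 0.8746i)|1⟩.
0.1759|0⟩ + (-0.4518 - 0.8746i)|1⟩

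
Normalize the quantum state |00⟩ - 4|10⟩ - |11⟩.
0.2357|00⟩ - 0.9428|10⟩ - 0.2357|11⟩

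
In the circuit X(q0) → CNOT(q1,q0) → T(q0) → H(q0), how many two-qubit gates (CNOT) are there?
1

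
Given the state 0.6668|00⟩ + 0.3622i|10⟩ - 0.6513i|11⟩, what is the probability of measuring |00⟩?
0.4446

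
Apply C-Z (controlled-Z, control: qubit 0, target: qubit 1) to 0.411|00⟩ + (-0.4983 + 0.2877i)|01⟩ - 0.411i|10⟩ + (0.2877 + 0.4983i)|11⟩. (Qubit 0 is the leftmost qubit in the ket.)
0.411|00⟩ + (-0.4983 + 0.2877i)|01⟩ - 0.411i|10⟩ + (-0.2877 - 0.4983i)|11⟩

C-Z leaves the control-|0⟩ kets |00⟩, |01⟩ unchanged and applies Z to qubit 1 on the control-|1⟩ pair (|10⟩, |11⟩).
Z = [[1, 0], [0, -1]].
With a = amp(|10⟩) = -0.411i and b = amp(|11⟩) = (0.2877 + 0.4983i):
new amp(|10⟩) = (1)·a = -0.411i
new amp(|11⟩) = (-1)·b = (-0.2877 - 0.4983i)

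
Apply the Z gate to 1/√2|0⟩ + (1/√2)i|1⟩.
1/√2|0⟩ - (1/√2)i|1⟩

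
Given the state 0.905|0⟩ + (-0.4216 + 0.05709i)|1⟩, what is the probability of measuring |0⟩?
0.819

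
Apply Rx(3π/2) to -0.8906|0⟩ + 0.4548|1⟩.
(0.6297 - 0.3216i)|0⟩ + (-0.3216 + 0.6297i)|1⟩

Rx(3π/2) = [[cos(θ/2), −i·sin(θ/2)], [−i·sin(θ/2), cos(θ/2)]]; θ = 3π/2, cos(θ/2) ≈ -0.707107, sin(θ/2) ≈ 0.707107.
With a = amp(|0⟩) = -0.8906 and b = amp(|1⟩) = 0.4548:
new amp(|0⟩) = (-0.707107)·a + (-0.707107i)·b = (0.6297 - 0.3216i)
new amp(|1⟩) = (-0.707107i)·a + (-0.707107)·b = (-0.3216 + 0.6297i)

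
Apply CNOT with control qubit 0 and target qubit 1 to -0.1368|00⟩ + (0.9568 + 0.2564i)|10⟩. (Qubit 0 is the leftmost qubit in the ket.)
-0.1368|00⟩ + (0.9568 + 0.2564i)|11⟩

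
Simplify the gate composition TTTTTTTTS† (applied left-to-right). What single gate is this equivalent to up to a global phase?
S†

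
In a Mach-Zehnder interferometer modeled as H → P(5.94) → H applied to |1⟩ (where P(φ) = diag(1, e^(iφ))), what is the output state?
(0.02916 + 0.1682i)|0⟩ + (0.9708 - 0.1682i)|1⟩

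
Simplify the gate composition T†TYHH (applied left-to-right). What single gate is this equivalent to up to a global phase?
Y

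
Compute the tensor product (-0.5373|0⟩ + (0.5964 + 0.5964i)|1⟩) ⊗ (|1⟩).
-0.5373|01⟩ + (0.5964 + 0.5964i)|11⟩

amp(|b₁b₂…⟩) = product of the factor amplitudes for bits b₁, b₂, …; only kets whose every factor amplitude is nonzero survive.
|01⟩: (-0.5373)(1) = -0.5373
|11⟩: (0.5964 + 0.5964i)(1) = (0.5964 + 0.5964i)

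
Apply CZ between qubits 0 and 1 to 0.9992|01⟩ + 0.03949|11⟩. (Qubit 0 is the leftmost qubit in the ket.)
0.9992|01⟩ - 0.03949|11⟩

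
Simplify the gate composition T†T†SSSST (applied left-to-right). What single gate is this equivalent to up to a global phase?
T†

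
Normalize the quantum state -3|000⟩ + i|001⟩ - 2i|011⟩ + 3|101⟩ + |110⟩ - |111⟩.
-0.6|000⟩ + 0.2i|001⟩ - 0.4i|011⟩ + 0.6|101⟩ + 0.2|110⟩ - 0.2|111⟩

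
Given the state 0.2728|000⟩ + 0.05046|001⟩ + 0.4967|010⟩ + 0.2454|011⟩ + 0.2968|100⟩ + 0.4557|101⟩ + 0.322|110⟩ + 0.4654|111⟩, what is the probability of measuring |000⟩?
0.07442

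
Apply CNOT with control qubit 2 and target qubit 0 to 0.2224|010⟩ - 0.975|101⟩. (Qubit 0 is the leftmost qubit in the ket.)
-0.975|001⟩ + 0.2224|010⟩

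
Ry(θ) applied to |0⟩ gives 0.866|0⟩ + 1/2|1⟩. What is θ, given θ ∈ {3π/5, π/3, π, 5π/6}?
π/3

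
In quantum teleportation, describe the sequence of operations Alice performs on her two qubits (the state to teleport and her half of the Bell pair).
CNOT (state → Bell), then H on state qubit, then measure both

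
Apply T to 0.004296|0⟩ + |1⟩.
0.004296|0⟩ + (1/√2 + (1/√2)i)|1⟩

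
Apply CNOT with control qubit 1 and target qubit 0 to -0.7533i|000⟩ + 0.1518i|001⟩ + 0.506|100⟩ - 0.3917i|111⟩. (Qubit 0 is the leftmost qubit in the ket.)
-0.7533i|000⟩ + 0.1518i|001⟩ - 0.3917i|011⟩ + 0.506|100⟩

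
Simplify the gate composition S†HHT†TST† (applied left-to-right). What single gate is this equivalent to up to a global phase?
T†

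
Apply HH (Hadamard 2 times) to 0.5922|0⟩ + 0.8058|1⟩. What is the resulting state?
0.5922|0⟩ + 0.8058|1⟩

H² = I, so an even number of Hadamards cancels: H^2 = I and the state is unchanged.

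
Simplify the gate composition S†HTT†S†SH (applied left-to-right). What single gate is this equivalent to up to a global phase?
S†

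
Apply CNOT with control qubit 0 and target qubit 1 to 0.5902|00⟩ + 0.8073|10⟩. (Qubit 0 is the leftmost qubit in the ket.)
0.5902|00⟩ + 0.8073|11⟩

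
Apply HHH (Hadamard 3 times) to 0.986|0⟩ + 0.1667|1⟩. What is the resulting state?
0.8151|0⟩ + 0.5793|1⟩

H² = I, so H^3 = H: a single Hadamard. With (a, b) = (0.986, 0.1667), H gives ((a + b)/√2, (a − b)/√2) = (0.8151, 0.5793).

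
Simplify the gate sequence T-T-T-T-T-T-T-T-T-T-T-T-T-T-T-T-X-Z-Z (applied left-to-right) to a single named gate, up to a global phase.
X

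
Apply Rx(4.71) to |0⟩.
-0.7063|0⟩ - 0.708i|1⟩

Rx(4.71) = [[cos(θ/2), −i·sin(θ/2)], [−i·sin(θ/2), cos(θ/2)]]; θ = 4.71, cos(θ/2) ≈ -0.706262, sin(θ/2) ≈ 0.707951.
With a = amp(|0⟩) = 1 and b = amp(|1⟩) = 0:
new amp(|0⟩) = (-0.706262)·a + (-0.707951i)·b = -0.7063
new amp(|1⟩) = (-0.707951i)·a + (-0.706262)·b = -0.708i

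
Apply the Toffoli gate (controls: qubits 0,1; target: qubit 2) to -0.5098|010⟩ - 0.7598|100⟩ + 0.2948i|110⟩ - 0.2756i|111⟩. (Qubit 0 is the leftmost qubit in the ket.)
-0.5098|010⟩ - 0.7598|100⟩ - 0.2756i|110⟩ + 0.2948i|111⟩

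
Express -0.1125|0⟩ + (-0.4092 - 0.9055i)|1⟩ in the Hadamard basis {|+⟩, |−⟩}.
(-0.3689 - 0.6403i)|+⟩ + (0.2098 + 0.6403i)|−⟩

With |ψ⟩ = α|0⟩ + β|1⟩, the Hadamard-basis coefficients are ⟨+|ψ⟩ = (α + β)/√2 and ⟨−|ψ⟩ = (α − β)/√2.
Here α = -0.1125, β = (-0.4092 - 0.9055i): (α + β)/√2 = (-0.3689 - 0.6403i), (α − β)/√2 = (0.2098 + 0.6403i).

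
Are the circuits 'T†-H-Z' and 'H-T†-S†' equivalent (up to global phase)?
No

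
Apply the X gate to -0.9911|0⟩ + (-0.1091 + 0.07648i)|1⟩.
(-0.1091 + 0.07648i)|0⟩ - 0.9911|1⟩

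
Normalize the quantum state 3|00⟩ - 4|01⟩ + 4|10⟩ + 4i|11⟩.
0.3974|00⟩ - 0.5298|01⟩ + 0.5298|10⟩ + 0.5298i|11⟩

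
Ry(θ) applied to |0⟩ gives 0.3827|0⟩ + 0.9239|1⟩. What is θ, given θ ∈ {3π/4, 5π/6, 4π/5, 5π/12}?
3π/4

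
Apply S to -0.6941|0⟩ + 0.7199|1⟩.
-0.6941|0⟩ + 0.7199i|1⟩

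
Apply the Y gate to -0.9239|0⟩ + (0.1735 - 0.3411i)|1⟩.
(-0.3411 - 0.1735i)|0⟩ - 0.9239i|1⟩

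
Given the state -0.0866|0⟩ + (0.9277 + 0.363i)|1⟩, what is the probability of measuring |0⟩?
0.0075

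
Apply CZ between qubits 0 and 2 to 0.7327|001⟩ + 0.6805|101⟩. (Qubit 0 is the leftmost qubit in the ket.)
0.7327|001⟩ - 0.6805|101⟩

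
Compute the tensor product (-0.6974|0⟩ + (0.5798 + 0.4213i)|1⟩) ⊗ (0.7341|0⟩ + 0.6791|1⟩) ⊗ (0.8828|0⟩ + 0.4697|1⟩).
-0.452|000⟩ - 0.2405|001⟩ - 0.4181|010⟩ - 0.2225|011⟩ + (0.3757 + 0.273i)|100⟩ + (0.1999 + 0.1453i)|101⟩ + (0.3476 + 0.2526i)|110⟩ + (0.1849 + 0.1344i)|111⟩

amp(|b₁b₂…⟩) = product of the factor amplitudes for bits b₁, b₂, …; only kets whose every factor amplitude is nonzero survive.
|000⟩: (-0.6974)(0.7341)(0.8828) = -0.452
|001⟩: (-0.6974)(0.7341)(0.4697) = -0.2405
|010⟩: (-0.6974)(0.6791)(0.8828) = -0.4181
|011⟩: (-0.6974)(0.6791)(0.4697) = -0.2225
|100⟩: (0.5798 + 0.4213i)(0.7341)(0.8828) = (0.3757 + 0.273i)
|101⟩: (0.5798 + 0.4213i)(0.7341)(0.4697) = (0.1999 + 0.1453i)
|110⟩: (0.5798 + 0.4213i)(0.6791)(0.8828) = (0.3476 + 0.2526i)
|111⟩: (0.5798 + 0.4213i)(0.6791)(0.4697) = (0.1849 + 0.1344i)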